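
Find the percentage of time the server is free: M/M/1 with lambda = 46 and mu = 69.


Idle fraction = (1 - rho) * 100 = (1 - 46/69) * 100 = 33.3%

33.3%


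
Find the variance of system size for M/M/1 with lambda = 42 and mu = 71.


rho = 42/71; Var(N) = rho/(1-rho)^2 = 3.55

3.55


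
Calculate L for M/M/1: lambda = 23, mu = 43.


rho = 23/43; L = rho/(1-rho) = 1.15

1.15


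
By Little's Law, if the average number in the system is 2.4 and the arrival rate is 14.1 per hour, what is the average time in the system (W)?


W = L / lambda = 2.4 / 14.1 = 0.1702 hours

0.1702 hours


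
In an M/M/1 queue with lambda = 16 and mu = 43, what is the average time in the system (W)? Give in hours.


W = 1/(mu - lambda) = 1/(43 - 16) = 0.037 hours

0.037 hours


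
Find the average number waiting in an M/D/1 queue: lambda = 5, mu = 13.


M/D/1: Lq = rho^2 / (2*(1-rho)) where rho = 5/13; Lq = 0.12

0.12


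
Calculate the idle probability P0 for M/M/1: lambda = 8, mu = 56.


P0 = 1 - rho = 1 - 8/56 = 0.8571

0.8571


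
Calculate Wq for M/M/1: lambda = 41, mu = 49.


rho = 41/49; Wq = rho/(mu - lambda) = 0.1046 hours

0.1046 hours


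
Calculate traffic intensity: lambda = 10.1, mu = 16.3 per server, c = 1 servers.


rho = lambda / (c * mu) = 10.1 / (1 * 16.3) = 0.6196

0.6196


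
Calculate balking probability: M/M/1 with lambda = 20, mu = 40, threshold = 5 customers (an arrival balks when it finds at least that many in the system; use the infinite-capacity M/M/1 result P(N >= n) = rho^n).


P(N >= 5) = rho^5 = (20/40)^5 = 0.0313

0.0313


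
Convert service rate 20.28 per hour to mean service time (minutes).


Mean service time = 60/mu = 60/20.28 = 2.96 minutes

2.96 minutes


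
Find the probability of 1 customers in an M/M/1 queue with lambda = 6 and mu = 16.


rho = 6/16; P(n) = (1-rho)*rho^n = (1-6/16)*(6/16)^1 = 0.2344

0.2344


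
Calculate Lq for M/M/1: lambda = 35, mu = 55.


rho = 35/55; Lq = rho^2/(1-rho) = 1.11

1.11


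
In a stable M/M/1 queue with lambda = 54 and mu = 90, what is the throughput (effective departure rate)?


For a stable queue (lambda < mu), throughput = lambda = 54 per hour

54 per hour


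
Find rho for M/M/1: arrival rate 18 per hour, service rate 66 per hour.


rho = lambda/mu = 18/66 = 0.2727

0.2727


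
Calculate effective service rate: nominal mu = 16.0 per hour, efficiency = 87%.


Effective rate = mu * efficiency = 16.0 * 0.87 = 13.92 per hour

13.92 per hour


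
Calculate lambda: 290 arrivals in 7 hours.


lambda = total arrivals / time = 290 / 7 = 41.43 per hour

41.43 per hour


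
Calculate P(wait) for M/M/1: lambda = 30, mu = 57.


P(wait) = rho = lambda/mu = 30/57 = 0.5263

0.5263


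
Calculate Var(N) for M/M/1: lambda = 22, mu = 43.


rho = 22/43; Var(N) = rho/(1-rho)^2 = 2.15

2.15


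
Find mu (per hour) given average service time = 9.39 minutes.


mu = 60 / avg_service_time = 60 / 9.39 = 6.39 per hour

6.39 per hour


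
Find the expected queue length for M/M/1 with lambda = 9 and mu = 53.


rho = 9/53; Lq = rho^2/(1-rho) = 0.03

0.03


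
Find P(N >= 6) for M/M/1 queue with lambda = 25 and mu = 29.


P(N >= 6) = rho^6 = (25/29)^6 = 0.4104

0.4104


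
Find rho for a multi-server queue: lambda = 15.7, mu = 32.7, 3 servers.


rho = lambda / (c * mu) = 15.7 / (3 * 32.7) = 0.16

0.16


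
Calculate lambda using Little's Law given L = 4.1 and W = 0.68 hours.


lambda = L / W = 4.1 / 0.68 = 6.03 per hour

6.03 per hour


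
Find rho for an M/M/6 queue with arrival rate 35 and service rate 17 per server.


rho = lambda/(c*mu) = 35/(6*17) = 0.3431

0.3431


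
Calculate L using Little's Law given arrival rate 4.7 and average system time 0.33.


L = lambda * W = 4.7 * 0.33 = 1.55

1.55


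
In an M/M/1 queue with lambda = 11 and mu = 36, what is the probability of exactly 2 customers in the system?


rho = 11/36; P(n) = (1-rho)*rho^n = (1-11/36)*(11/36)^2 = 0.0648

0.0648


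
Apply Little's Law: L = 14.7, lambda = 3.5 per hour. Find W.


W = L / lambda = 14.7 / 3.5 = 4.2 hours

4.2 hours


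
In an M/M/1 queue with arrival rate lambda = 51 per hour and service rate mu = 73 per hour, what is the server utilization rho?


rho = lambda/mu = 51/73 = 0.6986

0.6986


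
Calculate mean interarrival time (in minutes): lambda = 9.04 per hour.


Mean interarrival time = 60/lambda = 60/9.04 = 6.64 minutes

6.64 minutes


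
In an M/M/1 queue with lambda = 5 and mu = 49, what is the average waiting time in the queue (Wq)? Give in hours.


rho = 5/49; Wq = rho/(mu - lambda) = 0.0023 hours

0.0023 hours


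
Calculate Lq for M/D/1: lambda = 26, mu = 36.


M/D/1: Lq = rho^2 / (2*(1-rho)) where rho = 26/36; Lq = 0.94

0.94


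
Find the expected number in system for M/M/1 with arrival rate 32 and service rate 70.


rho = 32/70; L = rho/(1-rho) = 0.84

0.84


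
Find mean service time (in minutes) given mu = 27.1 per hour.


Mean service time = 60/mu = 60/27.1 = 2.21 minutes

2.21 minutes


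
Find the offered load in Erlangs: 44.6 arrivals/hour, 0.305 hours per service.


Offered load a = lambda * E[S] = 44.6 * 0.305 = 13.6 Erlangs

13.6 Erlangs


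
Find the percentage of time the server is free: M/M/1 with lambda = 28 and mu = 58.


Idle fraction = (1 - rho) * 100 = (1 - 28/58) * 100 = 51.7%

51.7%


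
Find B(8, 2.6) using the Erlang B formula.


B(N,A) = (A^N/N!) / sum(A^k/k!, k=0..N) with N=8, A=2.6 = 0.0039

0.0039


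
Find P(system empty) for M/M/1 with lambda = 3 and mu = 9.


P0 = 1 - rho = 1 - 3/9 = 0.6667

0.6667


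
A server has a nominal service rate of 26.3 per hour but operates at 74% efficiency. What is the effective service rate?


Effective rate = mu * efficiency = 26.3 * 0.74 = 19.46 per hour

19.46 per hour


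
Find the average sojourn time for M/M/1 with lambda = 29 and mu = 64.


W = 1/(mu - lambda) = 1/(64 - 29) = 0.0286 hours

0.0286 hours


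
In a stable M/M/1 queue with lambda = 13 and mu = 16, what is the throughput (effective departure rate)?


For a stable queue (lambda < mu), throughput = lambda = 13 per hour

13 per hour


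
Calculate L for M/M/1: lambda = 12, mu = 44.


rho = 12/44; L = rho/(1-rho) = 0.37

0.37


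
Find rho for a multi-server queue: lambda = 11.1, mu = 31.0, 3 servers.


rho = lambda / (c * mu) = 11.1 / (3 * 31.0) = 0.1194

0.1194


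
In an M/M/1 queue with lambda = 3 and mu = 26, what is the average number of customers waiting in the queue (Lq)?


rho = 3/26; Lq = rho^2/(1-rho) = 0.02

0.02


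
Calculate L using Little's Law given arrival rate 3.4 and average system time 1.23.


L = lambda * W = 3.4 * 1.23 = 4.18

4.18


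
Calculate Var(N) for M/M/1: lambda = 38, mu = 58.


rho = 38/58; Var(N) = rho/(1-rho)^2 = 5.51

5.51


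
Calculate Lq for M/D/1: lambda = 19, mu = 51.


M/D/1: Lq = rho^2 / (2*(1-rho)) where rho = 19/51; Lq = 0.11

0.11


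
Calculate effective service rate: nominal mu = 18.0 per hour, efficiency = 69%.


Effective rate = mu * efficiency = 18.0 * 0.69 = 12.42 per hour

12.42 per hour


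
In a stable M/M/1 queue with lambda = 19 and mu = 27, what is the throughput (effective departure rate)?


For a stable queue (lambda < mu), throughput = lambda = 19 per hour

19 per hour


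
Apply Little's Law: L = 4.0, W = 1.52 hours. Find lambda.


lambda = L / W = 4.0 / 1.52 = 2.63 per hour

2.63 per hour


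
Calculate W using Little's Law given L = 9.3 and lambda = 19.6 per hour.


W = L / lambda = 9.3 / 19.6 = 0.4745 hours

0.4745 hours


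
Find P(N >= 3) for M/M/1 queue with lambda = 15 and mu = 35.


P(N >= 3) = rho^3 = (15/35)^3 = 0.0787

0.0787


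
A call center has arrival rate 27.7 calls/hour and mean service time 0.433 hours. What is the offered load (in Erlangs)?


Offered load a = lambda * E[S] = 27.7 * 0.433 = 11.99 Erlangs

11.99 Erlangs


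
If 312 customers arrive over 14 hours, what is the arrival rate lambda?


lambda = total arrivals / time = 312 / 14 = 22.29 per hour

22.29 per hour


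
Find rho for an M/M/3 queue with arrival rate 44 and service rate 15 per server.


rho = lambda/(c*mu) = 44/(3*15) = 0.9778

0.9778


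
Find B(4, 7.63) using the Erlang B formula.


B(N,A) = (A^N/N!) / sum(A^k/k!, k=0..N) with N=4, A=7.63 = 0.5582

0.5582


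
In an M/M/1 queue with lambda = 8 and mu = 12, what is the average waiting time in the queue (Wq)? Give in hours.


rho = 8/12; Wq = rho/(mu - lambda) = 0.1667 hours

0.1667 hours


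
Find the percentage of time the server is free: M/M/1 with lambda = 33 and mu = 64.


Idle fraction = (1 - rho) * 100 = (1 - 33/64) * 100 = 48.4%

48.4%


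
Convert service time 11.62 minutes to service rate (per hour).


mu = 60 / avg_service_time = 60 / 11.62 = 5.16 per hour

5.16 per hour


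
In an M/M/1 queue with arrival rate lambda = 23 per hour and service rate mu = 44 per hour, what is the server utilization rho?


rho = lambda/mu = 23/44 = 0.5227

0.5227


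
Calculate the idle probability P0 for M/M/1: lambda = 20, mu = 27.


P0 = 1 - rho = 1 - 20/27 = 0.2593

0.2593


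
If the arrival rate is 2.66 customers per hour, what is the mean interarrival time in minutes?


Mean interarrival time = 60/lambda = 60/2.66 = 22.56 minutes

22.56 minutes


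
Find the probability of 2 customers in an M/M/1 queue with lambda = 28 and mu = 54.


rho = 28/54; P(n) = (1-rho)*rho^n = (1-28/54)*(28/54)^2 = 0.1295

0.1295


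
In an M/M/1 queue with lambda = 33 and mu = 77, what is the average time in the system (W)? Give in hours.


W = 1/(mu - lambda) = 1/(77 - 33) = 0.0227 hours

0.0227 hours


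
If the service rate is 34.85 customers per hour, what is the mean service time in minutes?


Mean service time = 60/mu = 60/34.85 = 1.72 minutes

1.72 minutes


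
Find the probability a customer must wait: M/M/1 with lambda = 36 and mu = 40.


P(wait) = rho = lambda/mu = 36/40 = 0.9

0.9


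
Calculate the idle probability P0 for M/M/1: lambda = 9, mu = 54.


P0 = 1 - rho = 1 - 9/54 = 0.8333

0.8333


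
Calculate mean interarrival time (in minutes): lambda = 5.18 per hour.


Mean interarrival time = 60/lambda = 60/5.18 = 11.58 minutes

11.58 minutes


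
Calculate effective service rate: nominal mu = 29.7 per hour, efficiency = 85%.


Effective rate = mu * efficiency = 29.7 * 0.85 = 25.25 per hour

25.25 per hour


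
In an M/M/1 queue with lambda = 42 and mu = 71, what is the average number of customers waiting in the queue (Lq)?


rho = 42/71; Lq = rho^2/(1-rho) = 0.86

0.86


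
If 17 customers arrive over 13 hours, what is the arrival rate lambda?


lambda = total arrivals / time = 17 / 13 = 1.31 per hour

1.31 per hour


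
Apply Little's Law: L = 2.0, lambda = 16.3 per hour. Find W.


W = L / lambda = 2.0 / 16.3 = 0.1227 hours

0.1227 hours


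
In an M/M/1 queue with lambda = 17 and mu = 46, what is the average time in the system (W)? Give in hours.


W = 1/(mu - lambda) = 1/(46 - 17) = 0.0345 hours

0.0345 hours


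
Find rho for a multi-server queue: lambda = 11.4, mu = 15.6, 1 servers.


rho = lambda / (c * mu) = 11.4 / (1 * 15.6) = 0.7308

0.7308


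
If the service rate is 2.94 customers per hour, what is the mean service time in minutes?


Mean service time = 60/mu = 60/2.94 = 20.41 minutes

20.41 minutes


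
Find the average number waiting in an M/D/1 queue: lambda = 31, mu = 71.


M/D/1: Lq = rho^2 / (2*(1-rho)) where rho = 31/71; Lq = 0.17

0.17


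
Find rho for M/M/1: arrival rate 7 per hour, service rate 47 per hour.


rho = lambda/mu = 7/47 = 0.1489

0.1489


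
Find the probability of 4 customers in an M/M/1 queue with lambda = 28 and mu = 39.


rho = 28/39; P(n) = (1-rho)*rho^n = (1-28/39)*(28/39)^4 = 0.0749

0.0749


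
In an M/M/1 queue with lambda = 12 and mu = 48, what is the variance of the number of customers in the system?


rho = 12/48; Var(N) = rho/(1-rho)^2 = 0.44

0.44


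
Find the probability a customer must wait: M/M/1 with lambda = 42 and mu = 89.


P(wait) = rho = lambda/mu = 42/89 = 0.4719

0.4719


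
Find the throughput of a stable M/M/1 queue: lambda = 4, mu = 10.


For a stable queue (lambda < mu), throughput = lambda = 4 per hour

4 per hour


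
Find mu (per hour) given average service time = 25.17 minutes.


mu = 60 / avg_service_time = 60 / 25.17 = 2.38 per hour

2.38 per hour


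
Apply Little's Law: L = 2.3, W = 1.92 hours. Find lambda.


lambda = L / W = 2.3 / 1.92 = 1.2 per hour

1.2 per hour


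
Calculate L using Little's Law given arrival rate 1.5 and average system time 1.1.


L = lambda * W = 1.5 * 1.1 = 1.65

1.65


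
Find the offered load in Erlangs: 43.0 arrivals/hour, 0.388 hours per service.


Offered load a = lambda * E[S] = 43.0 * 0.388 = 16.68 Erlangs

16.68 Erlangs


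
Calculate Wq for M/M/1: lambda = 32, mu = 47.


rho = 32/47; Wq = rho/(mu - lambda) = 0.0454 hours

0.0454 hours


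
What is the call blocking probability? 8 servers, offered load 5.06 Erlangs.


B(N,A) = (A^N/N!) / sum(A^k/k!, k=0..N) with N=8, A=5.06 = 0.0729

0.0729


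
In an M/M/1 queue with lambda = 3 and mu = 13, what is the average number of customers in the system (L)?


rho = 3/13; L = rho/(1-rho) = 0.3

0.3


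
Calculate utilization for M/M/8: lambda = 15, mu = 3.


rho = lambda/(c*mu) = 15/(8*3) = 0.625

0.625


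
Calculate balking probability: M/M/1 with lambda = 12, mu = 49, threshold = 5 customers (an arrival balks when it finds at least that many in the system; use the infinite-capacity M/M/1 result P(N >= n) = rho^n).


P(N >= 5) = rho^5 = (12/49)^5 = 0.0009

0.0009


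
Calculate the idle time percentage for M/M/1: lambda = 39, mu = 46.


Idle fraction = (1 - rho) * 100 = (1 - 39/46) * 100 = 15.2%

15.2%


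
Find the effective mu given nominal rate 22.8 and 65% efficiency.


Effective rate = mu * efficiency = 22.8 * 0.65 = 14.82 per hour

14.82 per hour


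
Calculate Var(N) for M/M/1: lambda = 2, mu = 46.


rho = 2/46; Var(N) = rho/(1-rho)^2 = 0.05

0.05


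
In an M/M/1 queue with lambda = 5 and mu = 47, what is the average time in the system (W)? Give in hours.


W = 1/(mu - lambda) = 1/(47 - 5) = 0.0238 hours

0.0238 hours


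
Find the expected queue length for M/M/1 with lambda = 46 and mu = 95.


rho = 46/95; Lq = rho^2/(1-rho) = 0.45

0.45


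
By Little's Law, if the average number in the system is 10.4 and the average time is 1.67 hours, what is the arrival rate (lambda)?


lambda = L / W = 10.4 / 1.67 = 6.23 per hour

6.23 per hour


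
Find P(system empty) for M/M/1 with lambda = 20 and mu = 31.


P0 = 1 - rho = 1 - 20/31 = 0.3548

0.3548


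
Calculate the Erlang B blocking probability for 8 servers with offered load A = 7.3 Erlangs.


B(N,A) = (A^N/N!) / sum(A^k/k!, k=0..N) with N=8, A=7.3 = 0.196

0.196


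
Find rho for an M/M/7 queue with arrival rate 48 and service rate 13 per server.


rho = lambda/(c*mu) = 48/(7*13) = 0.5275

0.5275


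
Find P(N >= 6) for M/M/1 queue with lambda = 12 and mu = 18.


P(N >= 6) = rho^6 = (12/18)^6 = 0.0878

0.0878


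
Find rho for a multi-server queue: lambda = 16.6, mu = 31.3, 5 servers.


rho = lambda / (c * mu) = 16.6 / (5 * 31.3) = 0.1061

0.1061


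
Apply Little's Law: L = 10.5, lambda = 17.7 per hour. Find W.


W = L / lambda = 10.5 / 17.7 = 0.5932 hours

0.5932 hours


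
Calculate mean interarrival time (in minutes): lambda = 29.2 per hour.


Mean interarrival time = 60/lambda = 60/29.2 = 2.05 minutes

2.05 minutes


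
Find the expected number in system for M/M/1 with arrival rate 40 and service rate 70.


rho = 40/70; L = rho/(1-rho) = 1.33

1.33


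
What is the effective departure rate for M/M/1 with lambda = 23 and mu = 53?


For a stable queue (lambda < mu), throughput = lambda = 23 per hour

23 per hour


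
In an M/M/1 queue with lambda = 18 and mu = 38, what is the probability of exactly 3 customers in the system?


rho = 18/38; P(n) = (1-rho)*rho^n = (1-18/38)*(18/38)^3 = 0.0559

0.0559


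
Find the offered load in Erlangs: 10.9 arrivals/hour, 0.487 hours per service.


Offered load a = lambda * E[S] = 10.9 * 0.487 = 5.31 Erlangs

5.31 Erlangs


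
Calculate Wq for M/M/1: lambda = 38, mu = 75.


rho = 38/75; Wq = rho/(mu - lambda) = 0.0137 hours

0.0137 hours


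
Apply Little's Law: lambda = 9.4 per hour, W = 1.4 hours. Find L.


L = lambda * W = 9.4 * 1.4 = 13.16

13.16


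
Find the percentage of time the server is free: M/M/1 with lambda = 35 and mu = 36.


Idle fraction = (1 - rho) * 100 = (1 - 35/36) * 100 = 2.8%

2.8%


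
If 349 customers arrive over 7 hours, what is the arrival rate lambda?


lambda = total arrivals / time = 349 / 7 = 49.86 per hour

49.86 per hour


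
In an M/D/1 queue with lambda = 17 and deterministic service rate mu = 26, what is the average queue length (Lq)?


M/D/1: Lq = rho^2 / (2*(1-rho)) where rho = 17/26; Lq = 0.62

0.62


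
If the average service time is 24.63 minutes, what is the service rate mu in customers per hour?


mu = 60 / avg_service_time = 60 / 24.63 = 2.44 per hour

2.44 per hour


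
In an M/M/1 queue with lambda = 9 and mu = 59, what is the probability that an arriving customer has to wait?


P(wait) = rho = lambda/mu = 9/59 = 0.1525

0.1525


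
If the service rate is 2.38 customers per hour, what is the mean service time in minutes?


Mean service time = 60/mu = 60/2.38 = 25.21 minutes

25.21 minutes


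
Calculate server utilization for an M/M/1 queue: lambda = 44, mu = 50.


rho = lambda/mu = 44/50 = 0.88

0.88


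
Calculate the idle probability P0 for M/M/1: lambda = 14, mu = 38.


P0 = 1 - rho = 1 - 14/38 = 0.6316

0.6316


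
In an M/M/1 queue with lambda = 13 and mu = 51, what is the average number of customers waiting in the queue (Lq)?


rho = 13/51; Lq = rho^2/(1-rho) = 0.09

0.09


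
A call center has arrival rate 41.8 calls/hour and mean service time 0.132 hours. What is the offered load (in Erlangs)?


Offered load a = lambda * E[S] = 41.8 * 0.132 = 5.52 Erlangs

5.52 Erlangs


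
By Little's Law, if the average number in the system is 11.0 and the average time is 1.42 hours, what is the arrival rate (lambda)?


lambda = L / W = 11.0 / 1.42 = 7.75 per hour

7.75 per hour


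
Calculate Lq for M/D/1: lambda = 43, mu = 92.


M/D/1: Lq = rho^2 / (2*(1-rho)) where rho = 43/92; Lq = 0.21

0.21


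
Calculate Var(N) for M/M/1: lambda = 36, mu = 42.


rho = 36/42; Var(N) = rho/(1-rho)^2 = 42.0

42.0


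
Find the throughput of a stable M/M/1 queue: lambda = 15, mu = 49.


For a stable queue (lambda < mu), throughput = lambda = 15 per hour

15 per hour


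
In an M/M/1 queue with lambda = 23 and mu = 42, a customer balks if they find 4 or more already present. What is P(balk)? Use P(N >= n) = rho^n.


P(N >= 4) = rho^4 = (23/42)^4 = 0.0899

0.0899


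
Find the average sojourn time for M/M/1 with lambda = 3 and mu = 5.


W = 1/(mu - lambda) = 1/(5 - 3) = 0.5 hours

0.5 hours


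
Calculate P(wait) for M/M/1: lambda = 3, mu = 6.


P(wait) = rho = lambda/mu = 3/6 = 0.5

0.5


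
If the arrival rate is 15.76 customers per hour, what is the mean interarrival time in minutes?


Mean interarrival time = 60/lambda = 60/15.76 = 3.81 minutes

3.81 minutes


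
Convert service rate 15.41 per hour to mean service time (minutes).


Mean service time = 60/mu = 60/15.41 = 3.89 minutes

3.89 minutes


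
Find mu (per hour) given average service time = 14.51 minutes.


mu = 60 / avg_service_time = 60 / 14.51 = 4.14 per hour

4.14 per hour


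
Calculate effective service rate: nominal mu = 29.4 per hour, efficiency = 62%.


Effective rate = mu * efficiency = 29.4 * 0.62 = 18.23 per hour

18.23 per hour


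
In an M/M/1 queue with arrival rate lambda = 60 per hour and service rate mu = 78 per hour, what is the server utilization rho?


rho = lambda/mu = 60/78 = 0.7692

0.7692


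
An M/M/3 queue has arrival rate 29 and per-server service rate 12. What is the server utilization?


rho = lambda/(c*mu) = 29/(3*12) = 0.8056

0.8056


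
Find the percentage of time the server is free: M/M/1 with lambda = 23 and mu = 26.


Idle fraction = (1 - rho) * 100 = (1 - 23/26) * 100 = 11.5%

11.5%


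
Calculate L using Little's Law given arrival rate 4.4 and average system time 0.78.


L = lambda * W = 4.4 * 0.78 = 3.43

3.43


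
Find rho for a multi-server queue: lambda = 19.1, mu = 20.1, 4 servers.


rho = lambda / (c * mu) = 19.1 / (4 * 20.1) = 0.2376

0.2376


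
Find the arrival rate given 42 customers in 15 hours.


lambda = total arrivals / time = 42 / 15 = 2.8 per hour

2.8 per hour


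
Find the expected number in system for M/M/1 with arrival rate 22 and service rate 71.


rho = 22/71; L = rho/(1-rho) = 0.45

0.45


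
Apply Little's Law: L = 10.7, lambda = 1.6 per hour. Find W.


W = L / lambda = 10.7 / 1.6 = 6.6875 hours

6.6875 hours


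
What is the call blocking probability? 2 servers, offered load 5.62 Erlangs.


B(N,A) = (A^N/N!) / sum(A^k/k!, k=0..N) with N=2, A=5.62 = 0.7046

0.7046


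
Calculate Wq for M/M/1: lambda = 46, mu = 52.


rho = 46/52; Wq = rho/(mu - lambda) = 0.1474 hours

0.1474 hours


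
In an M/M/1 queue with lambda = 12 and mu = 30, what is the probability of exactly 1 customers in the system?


rho = 12/30; P(n) = (1-rho)*rho^n = (1-12/30)*(12/30)^1 = 0.24

0.24


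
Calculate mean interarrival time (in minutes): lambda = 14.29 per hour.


Mean interarrival time = 60/lambda = 60/14.29 = 4.2 minutes

4.2 minutes


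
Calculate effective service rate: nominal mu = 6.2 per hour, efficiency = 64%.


Effective rate = mu * efficiency = 6.2 * 0.64 = 3.97 per hour

3.97 per hour


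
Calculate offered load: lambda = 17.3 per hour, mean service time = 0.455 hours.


Offered load a = lambda * E[S] = 17.3 * 0.455 = 7.87 Erlangs

7.87 Erlangs


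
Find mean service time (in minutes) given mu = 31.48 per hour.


Mean service time = 60/mu = 60/31.48 = 1.91 minutes

1.91 minutes


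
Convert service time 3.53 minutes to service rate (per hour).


mu = 60 / avg_service_time = 60 / 3.53 = 17.0 per hour

17.0 per hour


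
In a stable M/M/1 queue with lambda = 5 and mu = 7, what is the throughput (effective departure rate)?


For a stable queue (lambda < mu), throughput = lambda = 5 per hour

5 per hour


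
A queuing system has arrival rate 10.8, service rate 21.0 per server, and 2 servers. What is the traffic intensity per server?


rho = lambda / (c * mu) = 10.8 / (2 * 21.0) = 0.2571

0.2571


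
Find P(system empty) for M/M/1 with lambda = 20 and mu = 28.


P0 = 1 - rho = 1 - 20/28 = 0.2857

0.2857


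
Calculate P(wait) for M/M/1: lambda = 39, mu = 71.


P(wait) = rho = lambda/mu = 39/71 = 0.5493

0.5493


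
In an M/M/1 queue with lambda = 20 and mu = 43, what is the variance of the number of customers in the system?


rho = 20/43; Var(N) = rho/(1-rho)^2 = 1.63

1.63


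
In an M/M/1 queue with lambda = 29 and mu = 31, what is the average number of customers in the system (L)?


rho = 29/31; L = rho/(1-rho) = 14.5

14.5


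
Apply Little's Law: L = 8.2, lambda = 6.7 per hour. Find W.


W = L / lambda = 8.2 / 6.7 = 1.2239 hours

1.2239 hours


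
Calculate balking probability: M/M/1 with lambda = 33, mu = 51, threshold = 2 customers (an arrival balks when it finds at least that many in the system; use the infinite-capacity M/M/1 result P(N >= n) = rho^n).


P(N >= 2) = rho^2 = (33/51)^2 = 0.4187

0.4187


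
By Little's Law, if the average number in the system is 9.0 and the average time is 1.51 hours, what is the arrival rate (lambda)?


lambda = L / W = 9.0 / 1.51 = 5.96 per hour

5.96 per hour


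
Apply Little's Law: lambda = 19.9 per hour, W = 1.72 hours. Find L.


L = lambda * W = 19.9 * 1.72 = 34.23

34.23


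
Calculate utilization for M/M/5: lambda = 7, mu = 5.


rho = lambda/(c*mu) = 7/(5*5) = 0.28

0.28


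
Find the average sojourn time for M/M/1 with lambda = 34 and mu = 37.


W = 1/(mu - lambda) = 1/(37 - 34) = 0.3333 hours

0.3333 hours


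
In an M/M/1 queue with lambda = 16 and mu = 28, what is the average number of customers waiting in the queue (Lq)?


rho = 16/28; Lq = rho^2/(1-rho) = 0.76

0.76


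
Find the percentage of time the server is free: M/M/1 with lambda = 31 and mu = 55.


Idle fraction = (1 - rho) * 100 = (1 - 31/55) * 100 = 43.6%

43.6%


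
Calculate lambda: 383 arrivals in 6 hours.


lambda = total arrivals / time = 383 / 6 = 63.83 per hour

63.83 per hour


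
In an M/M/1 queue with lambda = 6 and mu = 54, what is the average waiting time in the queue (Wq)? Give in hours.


rho = 6/54; Wq = rho/(mu - lambda) = 0.0023 hours

0.0023 hours


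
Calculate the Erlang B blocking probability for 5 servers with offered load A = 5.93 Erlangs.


B(N,A) = (A^N/N!) / sum(A^k/k!, k=0..N) with N=5, A=5.93 = 0.3555

0.3555


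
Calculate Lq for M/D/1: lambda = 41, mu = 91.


M/D/1: Lq = rho^2 / (2*(1-rho)) where rho = 41/91; Lq = 0.18

0.18


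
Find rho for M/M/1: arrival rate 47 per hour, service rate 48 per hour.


rho = lambda/mu = 47/48 = 0.9792

0.9792


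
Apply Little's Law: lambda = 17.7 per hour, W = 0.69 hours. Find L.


L = lambda * W = 17.7 * 0.69 = 12.21

12.21


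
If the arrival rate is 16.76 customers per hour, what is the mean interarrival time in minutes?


Mean interarrival time = 60/lambda = 60/16.76 = 3.58 minutes

3.58 minutes


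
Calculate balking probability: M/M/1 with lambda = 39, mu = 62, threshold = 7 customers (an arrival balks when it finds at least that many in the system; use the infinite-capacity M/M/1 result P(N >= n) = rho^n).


P(N >= 7) = rho^7 = (39/62)^7 = 0.039

0.039


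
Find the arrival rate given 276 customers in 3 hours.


lambda = total arrivals / time = 276 / 3 = 92.0 per hour

92.0 per hour


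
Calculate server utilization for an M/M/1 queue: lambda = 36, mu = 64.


rho = lambda/mu = 36/64 = 0.5625

0.5625


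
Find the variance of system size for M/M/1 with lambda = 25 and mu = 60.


rho = 25/60; Var(N) = rho/(1-rho)^2 = 1.22

1.22


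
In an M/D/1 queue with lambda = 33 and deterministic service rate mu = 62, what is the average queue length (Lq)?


M/D/1: Lq = rho^2 / (2*(1-rho)) where rho = 33/62; Lq = 0.3

0.3


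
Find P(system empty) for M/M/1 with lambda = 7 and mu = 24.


P0 = 1 - rho = 1 - 7/24 = 0.7083

0.7083


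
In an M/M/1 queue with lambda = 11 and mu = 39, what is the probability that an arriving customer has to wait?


P(wait) = rho = lambda/mu = 11/39 = 0.2821

0.2821


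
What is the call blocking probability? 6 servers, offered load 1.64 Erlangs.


B(N,A) = (A^N/N!) / sum(A^k/k!, k=0..N) with N=6, A=1.64 = 0.0052

0.0052


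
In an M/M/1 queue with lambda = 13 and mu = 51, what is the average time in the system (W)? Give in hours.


W = 1/(mu - lambda) = 1/(51 - 13) = 0.0263 hours

0.0263 hours


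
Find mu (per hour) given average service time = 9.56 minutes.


mu = 60 / avg_service_time = 60 / 9.56 = 6.28 per hour

6.28 per hour


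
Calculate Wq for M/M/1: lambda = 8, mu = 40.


rho = 8/40; Wq = rho/(mu - lambda) = 0.0063 hours

0.0063 hours


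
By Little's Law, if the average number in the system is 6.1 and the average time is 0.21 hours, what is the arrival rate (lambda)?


lambda = L / W = 6.1 / 0.21 = 29.05 per hour

29.05 per hour


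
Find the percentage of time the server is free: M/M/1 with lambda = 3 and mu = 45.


Idle fraction = (1 - rho) * 100 = (1 - 3/45) * 100 = 93.3%

93.3%


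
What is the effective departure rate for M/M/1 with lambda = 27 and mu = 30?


For a stable queue (lambda < mu), throughput = lambda = 27 per hour

27 per hour


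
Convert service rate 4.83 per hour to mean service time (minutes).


Mean service time = 60/mu = 60/4.83 = 12.42 minutes

12.42 minutes


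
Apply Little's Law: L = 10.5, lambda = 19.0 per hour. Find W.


W = L / lambda = 10.5 / 19.0 = 0.5526 hours

0.5526 hours


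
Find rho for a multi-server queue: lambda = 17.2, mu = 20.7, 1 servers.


rho = lambda / (c * mu) = 17.2 / (1 * 20.7) = 0.8309

0.8309


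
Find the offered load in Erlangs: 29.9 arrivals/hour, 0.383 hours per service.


Offered load a = lambda * E[S] = 29.9 * 0.383 = 11.45 Erlangs

11.45 Erlangs


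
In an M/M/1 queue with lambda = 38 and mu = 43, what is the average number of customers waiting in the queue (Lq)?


rho = 38/43; Lq = rho^2/(1-rho) = 6.72

6.72


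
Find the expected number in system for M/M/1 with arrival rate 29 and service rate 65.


rho = 29/65; L = rho/(1-rho) = 0.81

0.81


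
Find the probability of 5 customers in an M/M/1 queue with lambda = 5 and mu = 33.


rho = 5/33; P(n) = (1-rho)*rho^n = (1-5/33)*(5/33)^5 = 0.0001

0.0001


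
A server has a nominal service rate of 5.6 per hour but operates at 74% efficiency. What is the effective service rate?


Effective rate = mu * efficiency = 5.6 * 0.74 = 4.14 per hour

4.14 per hour


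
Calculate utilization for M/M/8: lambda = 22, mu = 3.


rho = lambda/(c*mu) = 22/(8*3) = 0.9167

0.9167


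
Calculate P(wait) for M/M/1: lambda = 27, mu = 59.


P(wait) = rho = lambda/mu = 27/59 = 0.4576

0.4576


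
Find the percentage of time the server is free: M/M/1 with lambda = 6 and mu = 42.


Idle fraction = (1 - rho) * 100 = (1 - 6/42) * 100 = 85.7%

85.7%


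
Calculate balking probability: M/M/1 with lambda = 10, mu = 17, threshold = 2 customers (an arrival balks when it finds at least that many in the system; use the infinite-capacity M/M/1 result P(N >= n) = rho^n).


P(N >= 2) = rho^2 = (10/17)^2 = 0.346

0.346


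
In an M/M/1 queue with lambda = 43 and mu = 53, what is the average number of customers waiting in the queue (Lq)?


rho = 43/53; Lq = rho^2/(1-rho) = 3.49

3.49


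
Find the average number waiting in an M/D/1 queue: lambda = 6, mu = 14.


M/D/1: Lq = rho^2 / (2*(1-rho)) where rho = 6/14; Lq = 0.16

0.16


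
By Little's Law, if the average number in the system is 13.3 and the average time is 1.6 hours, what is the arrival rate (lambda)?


lambda = L / W = 13.3 / 1.6 = 8.31 per hour

8.31 per hour


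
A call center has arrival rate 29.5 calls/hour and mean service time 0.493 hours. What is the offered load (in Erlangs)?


Offered load a = lambda * E[S] = 29.5 * 0.493 = 14.54 Erlangs

14.54 Erlangs


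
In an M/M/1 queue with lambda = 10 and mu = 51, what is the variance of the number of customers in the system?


rho = 10/51; Var(N) = rho/(1-rho)^2 = 0.3

0.3


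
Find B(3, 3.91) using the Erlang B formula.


B(N,A) = (A^N/N!) / sum(A^k/k!, k=0..N) with N=3, A=3.91 = 0.4425

0.4425


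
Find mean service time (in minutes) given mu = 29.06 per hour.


Mean service time = 60/mu = 60/29.06 = 2.06 minutes

2.06 minutes


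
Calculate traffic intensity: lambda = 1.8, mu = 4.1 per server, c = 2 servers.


rho = lambda / (c * mu) = 1.8 / (2 * 4.1) = 0.2195

0.2195


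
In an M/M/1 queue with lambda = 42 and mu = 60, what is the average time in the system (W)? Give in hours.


W = 1/(mu - lambda) = 1/(60 - 42) = 0.0556 hours

0.0556 hours


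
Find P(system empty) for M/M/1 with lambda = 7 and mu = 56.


P0 = 1 - rho = 1 - 7/56 = 0.875

0.875


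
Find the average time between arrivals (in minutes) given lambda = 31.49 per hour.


Mean interarrival time = 60/lambda = 60/31.49 = 1.91 minutes

1.91 minutes


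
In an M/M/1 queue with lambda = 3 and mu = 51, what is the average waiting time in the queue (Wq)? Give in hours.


rho = 3/51; Wq = rho/(mu - lambda) = 0.0012 hours

0.0012 hours


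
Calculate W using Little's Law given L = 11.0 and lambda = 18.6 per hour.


W = L / lambda = 11.0 / 18.6 = 0.5914 hours

0.5914 hours


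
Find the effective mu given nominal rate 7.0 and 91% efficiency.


Effective rate = mu * efficiency = 7.0 * 0.91 = 6.37 per hour

6.37 per hour


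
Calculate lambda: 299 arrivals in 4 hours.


lambda = total arrivals / time = 299 / 4 = 74.75 per hour

74.75 per hour


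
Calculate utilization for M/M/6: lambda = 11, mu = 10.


rho = lambda/(c*mu) = 11/(6*10) = 0.1833

0.1833


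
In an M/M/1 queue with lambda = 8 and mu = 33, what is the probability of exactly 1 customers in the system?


rho = 8/33; P(n) = (1-rho)*rho^n = (1-8/33)*(8/33)^1 = 0.1837

0.1837


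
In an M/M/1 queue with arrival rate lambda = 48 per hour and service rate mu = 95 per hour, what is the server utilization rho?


rho = lambda/mu = 48/95 = 0.5053

0.5053


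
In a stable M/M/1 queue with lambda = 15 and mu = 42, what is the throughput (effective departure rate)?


For a stable queue (lambda < mu), throughput = lambda = 15 per hour

15 per hour


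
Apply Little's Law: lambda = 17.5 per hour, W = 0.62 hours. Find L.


L = lambda * W = 17.5 * 0.62 = 10.85

10.85


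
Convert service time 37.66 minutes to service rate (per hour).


mu = 60 / avg_service_time = 60 / 37.66 = 1.59 per hour

1.59 per hour


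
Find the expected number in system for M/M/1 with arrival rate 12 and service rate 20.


rho = 12/20; L = rho/(1-rho) = 1.5

1.5


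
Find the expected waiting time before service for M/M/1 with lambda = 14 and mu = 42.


rho = 14/42; Wq = rho/(mu - lambda) = 0.0119 hours

0.0119 hours


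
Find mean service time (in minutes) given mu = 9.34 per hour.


Mean service time = 60/mu = 60/9.34 = 6.42 minutes

6.42 minutes


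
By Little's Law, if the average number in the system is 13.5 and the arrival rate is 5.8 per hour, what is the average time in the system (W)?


W = L / lambda = 13.5 / 5.8 = 2.3276 hours

2.3276 hours


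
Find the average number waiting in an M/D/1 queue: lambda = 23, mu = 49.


M/D/1: Lq = rho^2 / (2*(1-rho)) where rho = 23/49; Lq = 0.21

0.21


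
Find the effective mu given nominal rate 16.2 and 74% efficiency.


Effective rate = mu * efficiency = 16.2 * 0.74 = 11.99 per hour

11.99 per hour


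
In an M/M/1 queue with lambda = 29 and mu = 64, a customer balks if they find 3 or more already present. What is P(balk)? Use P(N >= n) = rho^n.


P(N >= 3) = rho^3 = (29/64)^3 = 0.093

0.093


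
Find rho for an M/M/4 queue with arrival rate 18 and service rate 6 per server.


rho = lambda/(c*mu) = 18/(4*6) = 0.75

0.75


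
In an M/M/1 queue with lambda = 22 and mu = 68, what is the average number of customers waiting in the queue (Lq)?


rho = 22/68; Lq = rho^2/(1-rho) = 0.15

0.15


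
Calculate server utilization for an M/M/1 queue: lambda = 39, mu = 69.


rho = lambda/mu = 39/69 = 0.5652

0.5652


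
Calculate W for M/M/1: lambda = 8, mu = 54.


W = 1/(mu - lambda) = 1/(54 - 8) = 0.0217 hours

0.0217 hours


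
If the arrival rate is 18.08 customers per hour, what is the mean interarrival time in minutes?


Mean interarrival time = 60/lambda = 60/18.08 = 3.32 minutes

3.32 minutes


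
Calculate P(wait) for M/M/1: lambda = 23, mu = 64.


P(wait) = rho = lambda/mu = 23/64 = 0.3594

0.3594


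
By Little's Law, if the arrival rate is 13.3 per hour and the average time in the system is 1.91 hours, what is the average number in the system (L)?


L = lambda * W = 13.3 * 1.91 = 25.4

25.4


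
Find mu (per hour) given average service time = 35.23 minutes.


mu = 60 / avg_service_time = 60 / 35.23 = 1.7 per hour

1.7 per hour


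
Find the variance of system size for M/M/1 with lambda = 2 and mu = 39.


rho = 2/39; Var(N) = rho/(1-rho)^2 = 0.06

0.06


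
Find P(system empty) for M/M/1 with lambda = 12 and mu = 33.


P0 = 1 - rho = 1 - 12/33 = 0.6364

0.6364


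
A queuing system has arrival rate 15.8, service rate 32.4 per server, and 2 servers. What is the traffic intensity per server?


rho = lambda / (c * mu) = 15.8 / (2 * 32.4) = 0.2438

0.2438


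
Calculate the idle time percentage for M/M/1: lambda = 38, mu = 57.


Idle fraction = (1 - rho) * 100 = (1 - 38/57) * 100 = 33.3%

33.3%


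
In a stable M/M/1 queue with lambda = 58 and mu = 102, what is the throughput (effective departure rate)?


For a stable queue (lambda < mu), throughput = lambda = 58 per hour

58 per hour


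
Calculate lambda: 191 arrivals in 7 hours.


lambda = total arrivals / time = 191 / 7 = 27.29 per hour

27.29 per hour


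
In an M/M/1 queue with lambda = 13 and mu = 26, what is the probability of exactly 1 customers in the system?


rho = 13/26; P(n) = (1-rho)*rho^n = (1-13/26)*(13/26)^1 = 0.25

0.25


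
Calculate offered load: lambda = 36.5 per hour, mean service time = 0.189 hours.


Offered load a = lambda * E[S] = 36.5 * 0.189 = 6.9 Erlangs

6.9 Erlangs


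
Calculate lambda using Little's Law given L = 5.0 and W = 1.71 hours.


lambda = L / W = 5.0 / 1.71 = 2.92 per hour

2.92 per hour


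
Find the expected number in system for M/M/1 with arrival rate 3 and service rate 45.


rho = 3/45; L = rho/(1-rho) = 0.07

0.07


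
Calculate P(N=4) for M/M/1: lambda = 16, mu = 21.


rho = 16/21; P(n) = (1-rho)*rho^n = (1-16/21)*(16/21)^4 = 0.0802

0.0802


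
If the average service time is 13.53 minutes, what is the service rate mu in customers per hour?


mu = 60 / avg_service_time = 60 / 13.53 = 4.43 per hour

4.43 per hour


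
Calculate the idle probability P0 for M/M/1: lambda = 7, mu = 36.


P0 = 1 - rho = 1 - 7/36 = 0.8056

0.8056


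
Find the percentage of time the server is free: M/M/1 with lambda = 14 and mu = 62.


Idle fraction = (1 - rho) * 100 = (1 - 14/62) * 100 = 77.4%

77.4%


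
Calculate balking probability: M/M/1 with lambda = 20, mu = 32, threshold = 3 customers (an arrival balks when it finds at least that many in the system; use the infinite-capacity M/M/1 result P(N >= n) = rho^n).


P(N >= 3) = rho^3 = (20/32)^3 = 0.2441

0.2441


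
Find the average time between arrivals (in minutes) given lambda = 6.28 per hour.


Mean interarrival time = 60/lambda = 60/6.28 = 9.55 minutes

9.55 minutes


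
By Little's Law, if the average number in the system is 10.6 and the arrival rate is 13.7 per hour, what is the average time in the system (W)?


W = L / lambda = 10.6 / 13.7 = 0.7737 hours

0.7737 hours


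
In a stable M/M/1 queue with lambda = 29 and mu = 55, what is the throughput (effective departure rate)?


For a stable queue (lambda < mu), throughput = lambda = 29 per hour

29 per hour


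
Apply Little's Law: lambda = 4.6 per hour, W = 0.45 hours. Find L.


L = lambda * W = 4.6 * 0.45 = 2.07

2.07


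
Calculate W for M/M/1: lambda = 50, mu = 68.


W = 1/(mu - lambda) = 1/(68 - 50) = 0.0556 hours

0.0556 hours


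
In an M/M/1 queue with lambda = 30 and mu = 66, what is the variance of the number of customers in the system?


rho = 30/66; Var(N) = rho/(1-rho)^2 = 1.53

1.53
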